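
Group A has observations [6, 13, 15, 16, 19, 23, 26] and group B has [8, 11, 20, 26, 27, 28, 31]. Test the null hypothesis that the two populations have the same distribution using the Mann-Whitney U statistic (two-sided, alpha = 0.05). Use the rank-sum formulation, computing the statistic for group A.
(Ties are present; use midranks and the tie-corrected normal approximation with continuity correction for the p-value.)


Step 1: Combine and sort all 14 observations; assign midranks.
sorted (value, group): (6,X), (8,Y), (11,Y), (13,X), (15,X), (16,X), (19,X), (20,Y), (23,X), (26,X), (26,Y), (27,Y), (28,Y), (31,Y)
ranks: 6->1, 8->2, 11->3, 13->4, 15->5, 16->6, 19->7, 20->8, 23->9, 26->10.5, 26->10.5, 27->12, 28->13, 31->14
Step 2: Rank sum for X: R1 = 1 + 4 + 5 + 6 + 7 + 9 + 10.5 = 42.5.
Step 3: U_X = R1 - n1(n1+1)/2 = 42.5 - 7*8/2 = 42.5 - 28 = 14.5.
       U_Y = n1*n2 - U_X = 49 - 14.5 = 34.5.
Step 4: Ties are present, so use the tie-corrected normal approximation (with continuity correction) for the p-value.
Step 5: p-value = 0.224289; compare to alpha = 0.05. fail to reject H0.

U_X = 14.5, p = 0.224289, fail to reject H0 at alpha = 0.05.


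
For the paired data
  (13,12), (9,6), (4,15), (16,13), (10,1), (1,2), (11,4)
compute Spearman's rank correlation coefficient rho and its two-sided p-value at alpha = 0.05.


Step 1: Rank x and y separately (midranks; no ties here).
rank(x): 13->6, 9->3, 4->2, 16->7, 10->4, 1->1, 11->5
rank(y): 12->5, 6->4, 15->7, 13->6, 1->1, 2->2, 4->3
Step 2: d_i = R_x(i) - R_y(i); compute d_i^2.
  (6-5)^2=1, (3-4)^2=1, (2-7)^2=25, (7-6)^2=1, (4-1)^2=9, (1-2)^2=1, (5-3)^2=4
sum(d^2) = 42.
Step 3: rho = 1 - 6*42 / (7*(7^2 - 1)) = 1 - 252/336 = 0.250000.
Step 4: Under H0, t = rho * sqrt((n-2)/(1-rho^2)) = 0.5774 ~ t(5).
Step 5: Two-sided p-value from the t-distribution with 5 df = 0.588724.
Step 6: alpha = 0.05. fail to reject H0.

rho = 0.2500, p = 0.588724, fail to reject H0 at alpha = 0.05.


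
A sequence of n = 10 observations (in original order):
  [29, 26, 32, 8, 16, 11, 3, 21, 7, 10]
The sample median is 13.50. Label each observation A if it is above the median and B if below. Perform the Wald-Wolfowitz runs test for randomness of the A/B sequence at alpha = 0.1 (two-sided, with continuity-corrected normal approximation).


Step 1: Compute median = 13.50; label A = above, B = below.
Labels in order: AAABABBABB  (n_A = 5, n_B = 5)
Step 2: Count runs R = 6.
Step 3: Under H0 (random ordering), E[R] = 2*n_A*n_B/(n_A+n_B) + 1 = 2*5*5/10 + 1 = 6.0000.
        Var[R] = 2*n_A*n_B*(2*n_A*n_B - n_A - n_B) / ((n_A+n_B)^2 * (n_A+n_B-1)) = 2000/900 = 2.2222.
        SD[R] = 1.4907.
Step 4: R = E[R], so z = 0 with no continuity correction.
Step 5: Two-sided p-value via normal approximation = 2*(1 - Phi(|z|)) = 1.000000.
Step 6: alpha = 0.1. fail to reject H0.

R = 6, z = 0.0000, p = 1.000000, fail to reject H0.


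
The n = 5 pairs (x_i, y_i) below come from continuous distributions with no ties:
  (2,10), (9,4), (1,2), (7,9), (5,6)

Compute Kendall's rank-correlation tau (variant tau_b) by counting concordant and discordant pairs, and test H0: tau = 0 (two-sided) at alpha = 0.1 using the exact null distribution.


Step 1: Enumerate the 10 unordered pairs (i,j) with i<j and classify each by sign(x_j-x_i) * sign(y_j-y_i).
  (1,2):dx=+7,dy=-6->D; (1,3):dx=-1,dy=-8->C; (1,4):dx=+5,dy=-1->D; (1,5):dx=+3,dy=-4->D
  (2,3):dx=-8,dy=-2->C; (2,4):dx=-2,dy=+5->D; (2,5):dx=-4,dy=+2->D; (3,4):dx=+6,dy=+7->C
  (3,5):dx=+4,dy=+4->C; (4,5):dx=-2,dy=-3->C
Step 2: C = 5, D = 5, total pairs = 10.
Step 3: tau = (C - D)/(n(n-1)/2) = (5 - 5)/10 = 0.000000.
Step 4: Exact two-sided p-value (enumerate n! = 120 permutations of y under H0): p = 1.000000.
Step 5: alpha = 0.1. fail to reject H0.

tau_b = 0.0000 (C=5, D=5), p = 1.000000, fail to reject H0.


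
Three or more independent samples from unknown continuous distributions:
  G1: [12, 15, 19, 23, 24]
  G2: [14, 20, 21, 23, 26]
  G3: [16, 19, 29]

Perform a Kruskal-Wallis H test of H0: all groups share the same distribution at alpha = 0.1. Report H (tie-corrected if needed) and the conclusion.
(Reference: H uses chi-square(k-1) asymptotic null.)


Step 1: Combine all N = 13 observations and assign midranks.
sorted (value, group, rank): (12,G1,1), (14,G2,2), (15,G1,3), (16,G3,4), (19,G1,5.5), (19,G3,5.5), (20,G2,7), (21,G2,8), (23,G1,9.5), (23,G2,9.5), (24,G1,11), (26,G2,12), (29,G3,13)
Step 2: Sum ranks within each group.
R_1 = 30 (n_1 = 5)
R_2 = 38.5 (n_2 = 5)
R_3 = 22.5 (n_3 = 3)
Step 3: H = 12/(N(N+1)) * sum(R_i^2/n_i) - 3(N+1)
     = 12/(13*14) * (30^2/5 + 38.5^2/5 + 22.5^2/3) - 3*14
     = 0.065934 * 645.2 - 42
     = 0.540659.
Step 4: Ties present; correction factor C = 1 - 12/(13^3 - 13) = 0.994505. Corrected H = 0.540659 / 0.994505 = 0.543646.
Step 5: Under H0, H ~ chi^2(2); p-value = 0.761989.
Step 6: alpha = 0.1. fail to reject H0.

H = 0.5436, df = 2, p = 0.761989, fail to reject H0.


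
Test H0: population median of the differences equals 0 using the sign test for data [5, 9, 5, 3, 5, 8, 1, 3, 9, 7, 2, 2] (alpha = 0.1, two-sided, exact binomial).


Step 1: Discard zero differences. Original n = 12; n_eff = number of nonzero differences = 12.
Nonzero differences (with sign): +5, +9, +5, +3, +5, +8, +1, +3, +9, +7, +2, +2
Step 2: Count signs: positive = 12, negative = 0.
Step 3: Under H0: P(positive) = 0.5, so the number of positives S ~ Bin(12, 0.5).
Step 4: Two-sided exact p-value = sum of Bin(12,0.5) probabilities at or below the observed probability = 0.000488.
Step 5: alpha = 0.1. reject H0.

n_eff = 12, pos = 12, neg = 0, p = 0.000488, reject H0.


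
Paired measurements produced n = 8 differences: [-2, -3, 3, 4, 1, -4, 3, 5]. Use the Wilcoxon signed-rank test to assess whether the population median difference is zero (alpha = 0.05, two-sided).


Step 1: Drop any zero differences (none here) and take |d_i|.
|d| = [2, 3, 3, 4, 1, 4, 3, 5]
Step 2: Midrank |d_i| (ties get averaged ranks).
ranks: |2|->2, |3|->4, |3|->4, |4|->6.5, |1|->1, |4|->6.5, |3|->4, |5|->8
Step 3: Attach original signs; sum ranks with positive sign and with negative sign.
W+ = 4 + 6.5 + 1 + 4 + 8 = 23.5
W- = 2 + 4 + 6.5 = 12.5
(Check: W+ + W- = 36 should equal n(n+1)/2 = 36.)
Step 4: Test statistic W = min(W+, W-) = 12.5.
Step 5: Ties in |d|, so use the tie-corrected normal approximation.
        E[W] = n(n+1)/4 = 8*9/4 = 18.
        Tie groups: |d|=3 (t=3), |d|=4 (t=2); sum(t^3 - t) = 30.
        Var[W] = n(n+1)(2n+1)/24 - sum(t^3-t)/48 = 1224/24 - 30/48 = 50.375.
        z = (W - E[W]) / sqrt(Var[W]) = (12.5 - 18) / 7.0975 = -0.7749.
        Two-sided p = 2*Phi(z) = 0.438389.
Step 6: alpha = 0.05. fail to reject H0.

W+ = 23.5, W- = 12.5, W = min = 12.5, p = 0.438389, fail to reject H0.


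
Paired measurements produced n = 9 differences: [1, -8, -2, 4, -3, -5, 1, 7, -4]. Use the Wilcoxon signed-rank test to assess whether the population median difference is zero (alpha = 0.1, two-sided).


Step 1: Drop any zero differences (none here) and take |d_i|.
|d| = [1, 8, 2, 4, 3, 5, 1, 7, 4]
Step 2: Midrank |d_i| (ties get averaged ranks).
ranks: |1|->1.5, |8|->9, |2|->3, |4|->5.5, |3|->4, |5|->7, |1|->1.5, |7|->8, |4|->5.5
Step 3: Attach original signs; sum ranks with positive sign and with negative sign.
W+ = 1.5 + 5.5 + 1.5 + 8 = 16.5
W- = 9 + 3 + 4 + 7 + 5.5 = 28.5
(Check: W+ + W- = 45 should equal n(n+1)/2 = 45.)
Step 4: Test statistic W = min(W+, W-) = 16.5.
Step 5: Ties in |d|, so use the tie-corrected normal approximation.
        E[W] = n(n+1)/4 = 9*10/4 = 22.5.
        Tie groups: |d|=1 (t=2), |d|=4 (t=2); sum(t^3 - t) = 12.
        Var[W] = n(n+1)(2n+1)/24 - sum(t^3-t)/48 = 1710/24 - 12/48 = 71.
        z = (W - E[W]) / sqrt(Var[W]) = (16.5 - 22.5) / 8.4261 = -0.7121.
        Two-sided p = 2*Phi(z) = 0.476422.
Step 6: alpha = 0.1. fail to reject H0.

W+ = 16.5, W- = 28.5, W = min = 16.5, p = 0.476422, fail to reject H0.


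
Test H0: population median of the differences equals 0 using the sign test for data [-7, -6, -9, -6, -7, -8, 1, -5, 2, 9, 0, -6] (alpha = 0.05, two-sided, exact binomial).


Step 1: Discard zero differences. Original n = 12; n_eff = number of nonzero differences = 11.
Nonzero differences (with sign): -7, -6, -9, -6, -7, -8, +1, -5, +2, +9, -6
Step 2: Count signs: positive = 3, negative = 8.
Step 3: Under H0: P(positive) = 0.5, so the number of positives S ~ Bin(11, 0.5).
Step 4: Two-sided exact p-value = sum of Bin(11,0.5) probabilities at or below the observed probability = 0.226562.
Step 5: alpha = 0.05. fail to reject H0.

n_eff = 11, pos = 3, neg = 8, p = 0.226562, fail to reject H0.


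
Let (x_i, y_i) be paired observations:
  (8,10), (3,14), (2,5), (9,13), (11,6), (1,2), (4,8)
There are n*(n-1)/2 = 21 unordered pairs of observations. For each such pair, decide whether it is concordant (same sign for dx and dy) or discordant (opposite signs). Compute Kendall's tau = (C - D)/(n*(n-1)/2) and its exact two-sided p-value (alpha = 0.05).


Step 1: Enumerate the 21 unordered pairs (i,j) with i<j and classify each by sign(x_j-x_i) * sign(y_j-y_i).
  (1,2):dx=-5,dy=+4->D; (1,3):dx=-6,dy=-5->C; (1,4):dx=+1,dy=+3->C; (1,5):dx=+3,dy=-4->D
  (1,6):dx=-7,dy=-8->C; (1,7):dx=-4,dy=-2->C; (2,3):dx=-1,dy=-9->C; (2,4):dx=+6,dy=-1->D
  (2,5):dx=+8,dy=-8->D; (2,6):dx=-2,dy=-12->C; (2,7):dx=+1,dy=-6->D; (3,4):dx=+7,dy=+8->C
  (3,5):dx=+9,dy=+1->C; (3,6):dx=-1,dy=-3->C; (3,7):dx=+2,dy=+3->C; (4,5):dx=+2,dy=-7->D
  (4,6):dx=-8,dy=-11->C; (4,7):dx=-5,dy=-5->C; (5,6):dx=-10,dy=-4->C; (5,7):dx=-7,dy=+2->D
  (6,7):dx=+3,dy=+6->C
Step 2: C = 14, D = 7, total pairs = 21.
Step 3: tau = (C - D)/(n(n-1)/2) = (14 - 7)/21 = 0.333333.
Step 4: Exact two-sided p-value (enumerate n! = 5040 permutations of y under H0): p = 0.381349.
Step 5: alpha = 0.05. fail to reject H0.

tau_b = 0.3333 (C=14, D=7), p = 0.381349, fail to reject H0.


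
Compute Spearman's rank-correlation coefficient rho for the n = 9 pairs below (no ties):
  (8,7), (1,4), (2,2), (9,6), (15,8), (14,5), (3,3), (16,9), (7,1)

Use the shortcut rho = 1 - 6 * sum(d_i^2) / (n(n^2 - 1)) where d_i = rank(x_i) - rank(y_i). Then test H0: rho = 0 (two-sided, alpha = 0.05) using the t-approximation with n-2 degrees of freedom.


Step 1: Rank x and y separately (midranks; no ties here).
rank(x): 8->5, 1->1, 2->2, 9->6, 15->8, 14->7, 3->3, 16->9, 7->4
rank(y): 7->7, 4->4, 2->2, 6->6, 8->8, 5->5, 3->3, 9->9, 1->1
Step 2: d_i = R_x(i) - R_y(i); compute d_i^2.
  (5-7)^2=4, (1-4)^2=9, (2-2)^2=0, (6-6)^2=0, (8-8)^2=0, (7-5)^2=4, (3-3)^2=0, (9-9)^2=0, (4-1)^2=9
sum(d^2) = 26.
Step 3: rho = 1 - 6*26 / (9*(9^2 - 1)) = 1 - 156/720 = 0.783333.
Step 4: Under H0, t = rho * sqrt((n-2)/(1-rho^2)) = 3.3341 ~ t(7).
Step 5: Two-sided p-value from the t-distribution with 7 df = 0.012520.
Step 6: alpha = 0.05. reject H0.

rho = 0.7833, p = 0.012520, reject H0 at alpha = 0.05.


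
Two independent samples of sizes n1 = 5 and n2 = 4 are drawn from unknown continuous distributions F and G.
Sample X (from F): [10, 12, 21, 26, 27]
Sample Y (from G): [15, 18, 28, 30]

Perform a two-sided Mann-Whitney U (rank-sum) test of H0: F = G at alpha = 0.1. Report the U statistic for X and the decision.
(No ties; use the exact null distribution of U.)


Step 1: Combine and sort all 9 observations; assign midranks.
sorted (value, group): (10,X), (12,X), (15,Y), (18,Y), (21,X), (26,X), (27,X), (28,Y), (30,Y)
ranks: 10->1, 12->2, 15->3, 18->4, 21->5, 26->6, 27->7, 28->8, 30->9
Step 2: Rank sum for X: R1 = 1 + 2 + 5 + 6 + 7 = 21.
Step 3: U_X = R1 - n1(n1+1)/2 = 21 - 5*6/2 = 21 - 15 = 6.
       U_Y = n1*n2 - U_X = 20 - 6 = 14.
Step 4: No ties, so the exact null distribution of U (based on enumerating the C(9,5) = 126 equally likely rank assignments) gives the two-sided p-value.
Step 5: p-value = 0.412698; compare to alpha = 0.1. fail to reject H0.

U_X = 6, p = 0.412698, fail to reject H0 at alpha = 0.1.


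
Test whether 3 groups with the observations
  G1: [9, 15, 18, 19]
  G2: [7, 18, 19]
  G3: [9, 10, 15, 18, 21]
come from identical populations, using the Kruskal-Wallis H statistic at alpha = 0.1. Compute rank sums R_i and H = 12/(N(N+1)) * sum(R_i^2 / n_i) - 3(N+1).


Step 1: Combine all N = 12 observations and assign midranks.
sorted (value, group, rank): (7,G2,1), (9,G1,2.5), (9,G3,2.5), (10,G3,4), (15,G1,5.5), (15,G3,5.5), (18,G1,8), (18,G2,8), (18,G3,8), (19,G1,10.5), (19,G2,10.5), (21,G3,12)
Step 2: Sum ranks within each group.
R_1 = 26.5 (n_1 = 4)
R_2 = 19.5 (n_2 = 3)
R_3 = 32 (n_3 = 5)
Step 3: H = 12/(N(N+1)) * sum(R_i^2/n_i) - 3(N+1)
     = 12/(12*13) * (26.5^2/4 + 19.5^2/3 + 32^2/5) - 3*13
     = 0.076923 * 507.113 - 39
     = 0.008654.
Step 4: Ties present; correction factor C = 1 - 42/(12^3 - 12) = 0.975524. Corrected H = 0.008654 / 0.975524 = 0.008871.
Step 5: Under H0, H ~ chi^2(2); p-value = 0.995574.
Step 6: alpha = 0.1. fail to reject H0.

H = 0.0089, df = 2, p = 0.995574, fail to reject H0.


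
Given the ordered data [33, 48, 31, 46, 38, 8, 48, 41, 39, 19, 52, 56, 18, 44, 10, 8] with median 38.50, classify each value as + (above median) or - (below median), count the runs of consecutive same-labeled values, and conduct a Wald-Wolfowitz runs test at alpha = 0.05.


Step 1: Compute median = 38.50; label A = above, B = below.
Labels in order: BABABBAAABAABABB  (n_A = 8, n_B = 8)
Step 2: Count runs R = 11.
Step 3: Under H0 (random ordering), E[R] = 2*n_A*n_B/(n_A+n_B) + 1 = 2*8*8/16 + 1 = 9.0000.
        Var[R] = 2*n_A*n_B*(2*n_A*n_B - n_A - n_B) / ((n_A+n_B)^2 * (n_A+n_B-1)) = 14336/3840 = 3.7333.
        SD[R] = 1.9322.
Step 4: Continuity-corrected z = (R - 0.5 - E[R]) / SD[R] = (11 - 0.5 - 9.0000) / 1.9322 = 0.7763.
Step 5: Two-sided p-value via normal approximation = 2*(1 - Phi(|z|)) = 0.437558.
Step 6: alpha = 0.05. fail to reject H0.

R = 11, z = 0.7763, p = 0.437558, fail to reject H0.


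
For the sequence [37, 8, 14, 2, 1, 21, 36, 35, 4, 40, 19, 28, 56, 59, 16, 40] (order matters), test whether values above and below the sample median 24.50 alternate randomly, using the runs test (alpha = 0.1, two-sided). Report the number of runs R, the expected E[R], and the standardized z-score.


Step 1: Compute median = 24.50; label A = above, B = below.
Labels in order: ABBBBBAABABAAABA  (n_A = 8, n_B = 8)
Step 2: Count runs R = 9.
Step 3: Under H0 (random ordering), E[R] = 2*n_A*n_B/(n_A+n_B) + 1 = 2*8*8/16 + 1 = 9.0000.
        Var[R] = 2*n_A*n_B*(2*n_A*n_B - n_A - n_B) / ((n_A+n_B)^2 * (n_A+n_B-1)) = 14336/3840 = 3.7333.
        SD[R] = 1.9322.
Step 4: R = E[R], so z = 0 with no continuity correction.
Step 5: Two-sided p-value via normal approximation = 2*(1 - Phi(|z|)) = 1.000000.
Step 6: alpha = 0.1. fail to reject H0.

R = 9, z = 0.0000, p = 1.000000, fail to reject H0.


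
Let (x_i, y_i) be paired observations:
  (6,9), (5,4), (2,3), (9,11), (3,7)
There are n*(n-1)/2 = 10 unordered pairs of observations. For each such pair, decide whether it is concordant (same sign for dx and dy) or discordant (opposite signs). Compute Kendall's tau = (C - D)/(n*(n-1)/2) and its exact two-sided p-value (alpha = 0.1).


Step 1: Enumerate the 10 unordered pairs (i,j) with i<j and classify each by sign(x_j-x_i) * sign(y_j-y_i).
  (1,2):dx=-1,dy=-5->C; (1,3):dx=-4,dy=-6->C; (1,4):dx=+3,dy=+2->C; (1,5):dx=-3,dy=-2->C
  (2,3):dx=-3,dy=-1->C; (2,4):dx=+4,dy=+7->C; (2,5):dx=-2,dy=+3->D; (3,4):dx=+7,dy=+8->C
  (3,5):dx=+1,dy=+4->C; (4,5):dx=-6,dy=-4->C
Step 2: C = 9, D = 1, total pairs = 10.
Step 3: tau = (C - D)/(n(n-1)/2) = (9 - 1)/10 = 0.800000.
Step 4: Exact two-sided p-value (enumerate n! = 120 permutations of y under H0): p = 0.083333.
Step 5: alpha = 0.1. reject H0.

tau_b = 0.8000 (C=9, D=1), p = 0.083333, reject H0.


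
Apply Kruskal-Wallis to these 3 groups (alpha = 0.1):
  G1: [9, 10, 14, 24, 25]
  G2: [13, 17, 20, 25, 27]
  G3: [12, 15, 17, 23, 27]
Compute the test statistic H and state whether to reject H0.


Step 1: Combine all N = 15 observations and assign midranks.
sorted (value, group, rank): (9,G1,1), (10,G1,2), (12,G3,3), (13,G2,4), (14,G1,5), (15,G3,6), (17,G2,7.5), (17,G3,7.5), (20,G2,9), (23,G3,10), (24,G1,11), (25,G1,12.5), (25,G2,12.5), (27,G2,14.5), (27,G3,14.5)
Step 2: Sum ranks within each group.
R_1 = 31.5 (n_1 = 5)
R_2 = 47.5 (n_2 = 5)
R_3 = 41 (n_3 = 5)
Step 3: H = 12/(N(N+1)) * sum(R_i^2/n_i) - 3(N+1)
     = 12/(15*16) * (31.5^2/5 + 47.5^2/5 + 41^2/5) - 3*16
     = 0.050000 * 985.9 - 48
     = 1.295000.
Step 4: Ties present; correction factor C = 1 - 18/(15^3 - 15) = 0.994643. Corrected H = 1.295000 / 0.994643 = 1.301975.
Step 5: Under H0, H ~ chi^2(2); p-value = 0.521531.
Step 6: alpha = 0.1. fail to reject H0.

H = 1.3020, df = 2, p = 0.521531, fail to reject H0.


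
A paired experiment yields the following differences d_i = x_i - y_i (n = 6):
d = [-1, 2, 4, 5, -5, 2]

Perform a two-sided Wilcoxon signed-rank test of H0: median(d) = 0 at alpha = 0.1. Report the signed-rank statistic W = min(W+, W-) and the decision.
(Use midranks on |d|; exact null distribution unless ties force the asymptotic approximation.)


Step 1: Drop any zero differences (none here) and take |d_i|.
|d| = [1, 2, 4, 5, 5, 2]
Step 2: Midrank |d_i| (ties get averaged ranks).
ranks: |1|->1, |2|->2.5, |4|->4, |5|->5.5, |5|->5.5, |2|->2.5
Step 3: Attach original signs; sum ranks with positive sign and with negative sign.
W+ = 2.5 + 4 + 5.5 + 2.5 = 14.5
W- = 1 + 5.5 = 6.5
(Check: W+ + W- = 21 should equal n(n+1)/2 = 21.)
Step 4: Test statistic W = min(W+, W-) = 6.5.
Step 5: Ties in |d|, so use the tie-corrected normal approximation.
        E[W] = n(n+1)/4 = 6*7/4 = 10.5.
        Tie groups: |d|=2 (t=2), |d|=5 (t=2); sum(t^3 - t) = 12.
        Var[W] = n(n+1)(2n+1)/24 - sum(t^3-t)/48 = 546/24 - 12/48 = 22.5.
        z = (W - E[W]) / sqrt(Var[W]) = (6.5 - 10.5) / 4.7434 = -0.8433.
        Two-sided p = 2*Phi(z) = 0.399075.
Step 6: alpha = 0.1. fail to reject H0.

W+ = 14.5, W- = 6.5, W = min = 6.5, p = 0.399075, fail to reject H0.


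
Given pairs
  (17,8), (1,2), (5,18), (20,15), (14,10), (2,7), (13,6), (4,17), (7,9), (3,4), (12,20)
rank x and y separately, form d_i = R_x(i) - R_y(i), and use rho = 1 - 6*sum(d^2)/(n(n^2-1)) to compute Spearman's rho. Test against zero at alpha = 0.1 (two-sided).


Step 1: Rank x and y separately (midranks; no ties here).
rank(x): 17->10, 1->1, 5->5, 20->11, 14->9, 2->2, 13->8, 4->4, 7->6, 3->3, 12->7
rank(y): 8->5, 2->1, 18->10, 15->8, 10->7, 7->4, 6->3, 17->9, 9->6, 4->2, 20->11
Step 2: d_i = R_x(i) - R_y(i); compute d_i^2.
  (10-5)^2=25, (1-1)^2=0, (5-10)^2=25, (11-8)^2=9, (9-7)^2=4, (2-4)^2=4, (8-3)^2=25, (4-9)^2=25, (6-6)^2=0, (3-2)^2=1, (7-11)^2=16
sum(d^2) = 134.
Step 3: rho = 1 - 6*134 / (11*(11^2 - 1)) = 1 - 804/1320 = 0.390909.
Step 4: Under H0, t = rho * sqrt((n-2)/(1-rho^2)) = 1.2741 ~ t(9).
Step 5: Two-sided p-value from the t-distribution with 9 df = 0.234540.
Step 6: alpha = 0.1. fail to reject H0.

rho = 0.3909, p = 0.234540, fail to reject H0 at alpha = 0.1.


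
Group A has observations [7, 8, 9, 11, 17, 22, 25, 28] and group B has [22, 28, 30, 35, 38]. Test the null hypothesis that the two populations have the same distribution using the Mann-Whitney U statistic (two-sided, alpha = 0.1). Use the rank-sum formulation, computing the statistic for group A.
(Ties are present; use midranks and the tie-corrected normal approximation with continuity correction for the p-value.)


Step 1: Combine and sort all 13 observations; assign midranks.
sorted (value, group): (7,X), (8,X), (9,X), (11,X), (17,X), (22,X), (22,Y), (25,X), (28,X), (28,Y), (30,Y), (35,Y), (38,Y)
ranks: 7->1, 8->2, 9->3, 11->4, 17->5, 22->6.5, 22->6.5, 25->8, 28->9.5, 28->9.5, 30->11, 35->12, 38->13
Step 2: Rank sum for X: R1 = 1 + 2 + 3 + 4 + 5 + 6.5 + 8 + 9.5 = 39.
Step 3: U_X = R1 - n1(n1+1)/2 = 39 - 8*9/2 = 39 - 36 = 3.
       U_Y = n1*n2 - U_X = 40 - 3 = 37.
Step 4: Ties are present, so use the tie-corrected normal approximation (with continuity correction) for the p-value.
Step 5: p-value = 0.015435; compare to alpha = 0.1. reject H0.

U_X = 3, p = 0.015435, reject H0 at alpha = 0.1.


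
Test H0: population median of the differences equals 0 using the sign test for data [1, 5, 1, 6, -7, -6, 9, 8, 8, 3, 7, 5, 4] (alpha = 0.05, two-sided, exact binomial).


Step 1: Discard zero differences. Original n = 13; n_eff = number of nonzero differences = 13.
Nonzero differences (with sign): +1, +5, +1, +6, -7, -6, +9, +8, +8, +3, +7, +5, +4
Step 2: Count signs: positive = 11, negative = 2.
Step 3: Under H0: P(positive) = 0.5, so the number of positives S ~ Bin(13, 0.5).
Step 4: Two-sided exact p-value = sum of Bin(13,0.5) probabilities at or below the observed probability = 0.022461.
Step 5: alpha = 0.05. reject H0.

n_eff = 13, pos = 11, neg = 2, p = 0.022461, reject H0.


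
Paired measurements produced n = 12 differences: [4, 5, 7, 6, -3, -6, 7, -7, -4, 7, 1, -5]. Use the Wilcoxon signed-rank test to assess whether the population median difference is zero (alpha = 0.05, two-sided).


Step 1: Drop any zero differences (none here) and take |d_i|.
|d| = [4, 5, 7, 6, 3, 6, 7, 7, 4, 7, 1, 5]
Step 2: Midrank |d_i| (ties get averaged ranks).
ranks: |4|->3.5, |5|->5.5, |7|->10.5, |6|->7.5, |3|->2, |6|->7.5, |7|->10.5, |7|->10.5, |4|->3.5, |7|->10.5, |1|->1, |5|->5.5
Step 3: Attach original signs; sum ranks with positive sign and with negative sign.
W+ = 3.5 + 5.5 + 10.5 + 7.5 + 10.5 + 10.5 + 1 = 49
W- = 2 + 7.5 + 10.5 + 3.5 + 5.5 = 29
(Check: W+ + W- = 78 should equal n(n+1)/2 = 78.)
Step 4: Test statistic W = min(W+, W-) = 29.
Step 5: Ties in |d|, so use the tie-corrected normal approximation.
        E[W] = n(n+1)/4 = 12*13/4 = 39.
        Tie groups: |d|=4 (t=2), |d|=5 (t=2), |d|=6 (t=2), |d|=7 (t=4); sum(t^3 - t) = 78.
        Var[W] = n(n+1)(2n+1)/24 - sum(t^3-t)/48 = 3900/24 - 78/48 = 160.875.
        z = (W - E[W]) / sqrt(Var[W]) = (29 - 39) / 12.6837 = -0.7884.
        Two-sided p = 2*Phi(z) = 0.430453.
Step 6: alpha = 0.05. fail to reject H0.

W+ = 49, W- = 29, W = min = 29, p = 0.430453, fail to reject H0.


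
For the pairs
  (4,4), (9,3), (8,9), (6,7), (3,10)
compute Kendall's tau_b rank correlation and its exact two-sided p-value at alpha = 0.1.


Step 1: Enumerate the 10 unordered pairs (i,j) with i<j and classify each by sign(x_j-x_i) * sign(y_j-y_i).
  (1,2):dx=+5,dy=-1->D; (1,3):dx=+4,dy=+5->C; (1,4):dx=+2,dy=+3->C; (1,5):dx=-1,dy=+6->D
  (2,3):dx=-1,dy=+6->D; (2,4):dx=-3,dy=+4->D; (2,5):dx=-6,dy=+7->D; (3,4):dx=-2,dy=-2->C
  (3,5):dx=-5,dy=+1->D; (4,5):dx=-3,dy=+3->D
Step 2: C = 3, D = 7, total pairs = 10.
Step 3: tau = (C - D)/(n(n-1)/2) = (3 - 7)/10 = -0.400000.
Step 4: Exact two-sided p-value (enumerate n! = 120 permutations of y under H0): p = 0.483333.
Step 5: alpha = 0.1. fail to reject H0.

tau_b = -0.4000 (C=3, D=7), p = 0.483333, fail to reject H0.


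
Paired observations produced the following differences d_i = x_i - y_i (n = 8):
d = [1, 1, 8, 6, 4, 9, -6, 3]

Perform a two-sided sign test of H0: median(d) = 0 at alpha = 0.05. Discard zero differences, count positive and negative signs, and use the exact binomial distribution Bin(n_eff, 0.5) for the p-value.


Step 1: Discard zero differences. Original n = 8; n_eff = number of nonzero differences = 8.
Nonzero differences (with sign): +1, +1, +8, +6, +4, +9, -6, +3
Step 2: Count signs: positive = 7, negative = 1.
Step 3: Under H0: P(positive) = 0.5, so the number of positives S ~ Bin(8, 0.5).
Step 4: Two-sided exact p-value = sum of Bin(8,0.5) probabilities at or below the observed probability = 0.070312.
Step 5: alpha = 0.05. fail to reject H0.

n_eff = 8, pos = 7, neg = 1, p = 0.070312, fail to reject H0.


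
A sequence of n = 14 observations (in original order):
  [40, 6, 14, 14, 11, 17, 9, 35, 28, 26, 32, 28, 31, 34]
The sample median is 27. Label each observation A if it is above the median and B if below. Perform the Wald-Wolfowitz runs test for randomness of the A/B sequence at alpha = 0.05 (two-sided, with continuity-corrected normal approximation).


Step 1: Compute median = 27; label A = above, B = below.
Labels in order: ABBBBBBAABAAAA  (n_A = 7, n_B = 7)
Step 2: Count runs R = 5.
Step 3: Under H0 (random ordering), E[R] = 2*n_A*n_B/(n_A+n_B) + 1 = 2*7*7/14 + 1 = 8.0000.
        Var[R] = 2*n_A*n_B*(2*n_A*n_B - n_A - n_B) / ((n_A+n_B)^2 * (n_A+n_B-1)) = 8232/2548 = 3.2308.
        SD[R] = 1.7974.
Step 4: Continuity-corrected z = (R + 0.5 - E[R]) / SD[R] = (5 + 0.5 - 8.0000) / 1.7974 = -1.3909.
Step 5: Two-sided p-value via normal approximation = 2*(1 - Phi(|z|)) = 0.164264.
Step 6: alpha = 0.05. fail to reject H0.

R = 5, z = -1.3909, p = 0.164264, fail to reject H0.


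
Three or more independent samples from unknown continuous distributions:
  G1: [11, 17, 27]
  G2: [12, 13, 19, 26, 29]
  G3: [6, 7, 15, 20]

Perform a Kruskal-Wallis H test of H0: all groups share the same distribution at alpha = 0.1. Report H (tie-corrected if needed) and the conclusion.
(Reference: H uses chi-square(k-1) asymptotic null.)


Step 1: Combine all N = 12 observations and assign midranks.
sorted (value, group, rank): (6,G3,1), (7,G3,2), (11,G1,3), (12,G2,4), (13,G2,5), (15,G3,6), (17,G1,7), (19,G2,8), (20,G3,9), (26,G2,10), (27,G1,11), (29,G2,12)
Step 2: Sum ranks within each group.
R_1 = 21 (n_1 = 3)
R_2 = 39 (n_2 = 5)
R_3 = 18 (n_3 = 4)
Step 3: H = 12/(N(N+1)) * sum(R_i^2/n_i) - 3(N+1)
     = 12/(12*13) * (21^2/3 + 39^2/5 + 18^2/4) - 3*13
     = 0.076923 * 532.2 - 39
     = 1.938462.
Step 4: No ties, so H is used without correction.
Step 5: Under H0, H ~ chi^2(2); p-value = 0.379375.
Step 6: alpha = 0.1. fail to reject H0.

H = 1.9385, df = 2, p = 0.379375, fail to reject H0.


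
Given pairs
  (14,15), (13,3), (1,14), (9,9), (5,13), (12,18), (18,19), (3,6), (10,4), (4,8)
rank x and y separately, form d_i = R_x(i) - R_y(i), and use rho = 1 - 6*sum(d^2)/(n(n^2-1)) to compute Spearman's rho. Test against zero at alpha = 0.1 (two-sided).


Step 1: Rank x and y separately (midranks; no ties here).
rank(x): 14->9, 13->8, 1->1, 9->5, 5->4, 12->7, 18->10, 3->2, 10->6, 4->3
rank(y): 15->8, 3->1, 14->7, 9->5, 13->6, 18->9, 19->10, 6->3, 4->2, 8->4
Step 2: d_i = R_x(i) - R_y(i); compute d_i^2.
  (9-8)^2=1, (8-1)^2=49, (1-7)^2=36, (5-5)^2=0, (4-6)^2=4, (7-9)^2=4, (10-10)^2=0, (2-3)^2=1, (6-2)^2=16, (3-4)^2=1
sum(d^2) = 112.
Step 3: rho = 1 - 6*112 / (10*(10^2 - 1)) = 1 - 672/990 = 0.321212.
Step 4: Under H0, t = rho * sqrt((n-2)/(1-rho^2)) = 0.9594 ~ t(8).
Step 5: Two-sided p-value from the t-distribution with 8 df = 0.365468.
Step 6: alpha = 0.1. fail to reject H0.

rho = 0.3212, p = 0.365468, fail to reject H0 at alpha = 0.1.


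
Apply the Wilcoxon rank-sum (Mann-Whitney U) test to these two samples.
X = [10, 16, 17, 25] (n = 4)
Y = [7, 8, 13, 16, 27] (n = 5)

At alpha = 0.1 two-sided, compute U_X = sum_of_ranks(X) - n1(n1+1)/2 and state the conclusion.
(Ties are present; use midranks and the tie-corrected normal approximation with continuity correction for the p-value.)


Step 1: Combine and sort all 9 observations; assign midranks.
sorted (value, group): (7,Y), (8,Y), (10,X), (13,Y), (16,X), (16,Y), (17,X), (25,X), (27,Y)
ranks: 7->1, 8->2, 10->3, 13->4, 16->5.5, 16->5.5, 17->7, 25->8, 27->9
Step 2: Rank sum for X: R1 = 3 + 5.5 + 7 + 8 = 23.5.
Step 3: U_X = R1 - n1(n1+1)/2 = 23.5 - 4*5/2 = 23.5 - 10 = 13.5.
       U_Y = n1*n2 - U_X = 20 - 13.5 = 6.5.
Step 4: Ties are present, so use the tie-corrected normal approximation (with continuity correction) for the p-value.
Step 5: p-value = 0.460558; compare to alpha = 0.1. fail to reject H0.

U_X = 13.5, p = 0.460558, fail to reject H0 at alpha = 0.1.


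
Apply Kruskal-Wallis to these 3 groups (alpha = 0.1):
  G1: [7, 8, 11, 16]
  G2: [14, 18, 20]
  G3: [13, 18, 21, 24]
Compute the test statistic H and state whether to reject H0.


Step 1: Combine all N = 11 observations and assign midranks.
sorted (value, group, rank): (7,G1,1), (8,G1,2), (11,G1,3), (13,G3,4), (14,G2,5), (16,G1,6), (18,G2,7.5), (18,G3,7.5), (20,G2,9), (21,G3,10), (24,G3,11)
Step 2: Sum ranks within each group.
R_1 = 12 (n_1 = 4)
R_2 = 21.5 (n_2 = 3)
R_3 = 32.5 (n_3 = 4)
Step 3: H = 12/(N(N+1)) * sum(R_i^2/n_i) - 3(N+1)
     = 12/(11*12) * (12^2/4 + 21.5^2/3 + 32.5^2/4) - 3*12
     = 0.090909 * 454.146 - 36
     = 5.285985.
Step 4: Ties present; correction factor C = 1 - 6/(11^3 - 11) = 0.995455. Corrected H = 5.285985 / 0.995455 = 5.310122.
Step 5: Under H0, H ~ chi^2(2); p-value = 0.070295.
Step 6: alpha = 0.1. reject H0.

H = 5.3101, df = 2, p = 0.070295, reject H0.


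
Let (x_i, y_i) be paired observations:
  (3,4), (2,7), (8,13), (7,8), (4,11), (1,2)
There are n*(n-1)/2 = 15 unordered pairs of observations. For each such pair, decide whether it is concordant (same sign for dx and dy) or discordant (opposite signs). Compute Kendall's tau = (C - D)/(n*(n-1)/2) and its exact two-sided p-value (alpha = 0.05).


Step 1: Enumerate the 15 unordered pairs (i,j) with i<j and classify each by sign(x_j-x_i) * sign(y_j-y_i).
  (1,2):dx=-1,dy=+3->D; (1,3):dx=+5,dy=+9->C; (1,4):dx=+4,dy=+4->C; (1,5):dx=+1,dy=+7->C
  (1,6):dx=-2,dy=-2->C; (2,3):dx=+6,dy=+6->C; (2,4):dx=+5,dy=+1->C; (2,5):dx=+2,dy=+4->C
  (2,6):dx=-1,dy=-5->C; (3,4):dx=-1,dy=-5->C; (3,5):dx=-4,dy=-2->C; (3,6):dx=-7,dy=-11->C
  (4,5):dx=-3,dy=+3->D; (4,6):dx=-6,dy=-6->C; (5,6):dx=-3,dy=-9->C
Step 2: C = 13, D = 2, total pairs = 15.
Step 3: tau = (C - D)/(n(n-1)/2) = (13 - 2)/15 = 0.733333.
Step 4: Exact two-sided p-value (enumerate n! = 720 permutations of y under H0): p = 0.055556.
Step 5: alpha = 0.05. fail to reject H0.

tau_b = 0.7333 (C=13, D=2), p = 0.055556, fail to reject H0.


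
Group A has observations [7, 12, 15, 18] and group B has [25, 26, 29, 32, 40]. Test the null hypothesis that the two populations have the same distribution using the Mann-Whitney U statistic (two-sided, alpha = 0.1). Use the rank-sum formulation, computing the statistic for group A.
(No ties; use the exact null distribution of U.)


Step 1: Combine and sort all 9 observations; assign midranks.
sorted (value, group): (7,X), (12,X), (15,X), (18,X), (25,Y), (26,Y), (29,Y), (32,Y), (40,Y)
ranks: 7->1, 12->2, 15->3, 18->4, 25->5, 26->6, 29->7, 32->8, 40->9
Step 2: Rank sum for X: R1 = 1 + 2 + 3 + 4 = 10.
Step 3: U_X = R1 - n1(n1+1)/2 = 10 - 4*5/2 = 10 - 10 = 0.
       U_Y = n1*n2 - U_X = 20 - 0 = 20.
Step 4: No ties, so the exact null distribution of U (based on enumerating the C(9,4) = 126 equally likely rank assignments) gives the two-sided p-value.
Step 5: p-value = 0.015873; compare to alpha = 0.1. reject H0.

U_X = 0, p = 0.015873, reject H0 at alpha = 0.1.


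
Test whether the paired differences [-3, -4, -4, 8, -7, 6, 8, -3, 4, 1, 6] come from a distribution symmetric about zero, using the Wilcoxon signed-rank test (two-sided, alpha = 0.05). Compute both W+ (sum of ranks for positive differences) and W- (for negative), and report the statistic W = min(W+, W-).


Step 1: Drop any zero differences (none here) and take |d_i|.
|d| = [3, 4, 4, 8, 7, 6, 8, 3, 4, 1, 6]
Step 2: Midrank |d_i| (ties get averaged ranks).
ranks: |3|->2.5, |4|->5, |4|->5, |8|->10.5, |7|->9, |6|->7.5, |8|->10.5, |3|->2.5, |4|->5, |1|->1, |6|->7.5
Step 3: Attach original signs; sum ranks with positive sign and with negative sign.
W+ = 10.5 + 7.5 + 10.5 + 5 + 1 + 7.5 = 42
W- = 2.5 + 5 + 5 + 9 + 2.5 = 24
(Check: W+ + W- = 66 should equal n(n+1)/2 = 66.)
Step 4: Test statistic W = min(W+, W-) = 24.
Step 5: Ties in |d|, so use the tie-corrected normal approximation.
        E[W] = n(n+1)/4 = 11*12/4 = 33.
        Tie groups: |d|=3 (t=2), |d|=4 (t=3), |d|=6 (t=2), |d|=8 (t=2); sum(t^3 - t) = 42.
        Var[W] = n(n+1)(2n+1)/24 - sum(t^3-t)/48 = 3036/24 - 42/48 = 125.625.
        z = (W - E[W]) / sqrt(Var[W]) = (24 - 33) / 11.2083 = -0.8030.
        Two-sided p = 2*Phi(z) = 0.421987.
Step 6: alpha = 0.05. fail to reject H0.

W+ = 42, W- = 24, W = min = 24, p = 0.421987, fail to reject H0.


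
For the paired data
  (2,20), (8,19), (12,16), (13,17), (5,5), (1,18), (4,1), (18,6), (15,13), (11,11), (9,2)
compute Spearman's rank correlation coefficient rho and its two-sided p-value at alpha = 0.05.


Step 1: Rank x and y separately (midranks; no ties here).
rank(x): 2->2, 8->5, 12->8, 13->9, 5->4, 1->1, 4->3, 18->11, 15->10, 11->7, 9->6
rank(y): 20->11, 19->10, 16->7, 17->8, 5->3, 18->9, 1->1, 6->4, 13->6, 11->5, 2->2
Step 2: d_i = R_x(i) - R_y(i); compute d_i^2.
  (2-11)^2=81, (5-10)^2=25, (8-7)^2=1, (9-8)^2=1, (4-3)^2=1, (1-9)^2=64, (3-1)^2=4, (11-4)^2=49, (10-6)^2=16, (7-5)^2=4, (6-2)^2=16
sum(d^2) = 262.
Step 3: rho = 1 - 6*262 / (11*(11^2 - 1)) = 1 - 1572/1320 = -0.190909.
Step 4: Under H0, t = rho * sqrt((n-2)/(1-rho^2)) = -0.5835 ~ t(9).
Step 5: Two-sided p-value from the t-distribution with 9 df = 0.573913.
Step 6: alpha = 0.05. fail to reject H0.

rho = -0.1909, p = 0.573913, fail to reject H0 at alpha = 0.05.


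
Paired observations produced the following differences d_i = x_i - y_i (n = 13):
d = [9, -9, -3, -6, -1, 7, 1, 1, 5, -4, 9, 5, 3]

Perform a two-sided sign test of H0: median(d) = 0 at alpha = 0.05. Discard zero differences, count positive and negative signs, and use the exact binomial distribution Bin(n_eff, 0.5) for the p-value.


Step 1: Discard zero differences. Original n = 13; n_eff = number of nonzero differences = 13.
Nonzero differences (with sign): +9, -9, -3, -6, -1, +7, +1, +1, +5, -4, +9, +5, +3
Step 2: Count signs: positive = 8, negative = 5.
Step 3: Under H0: P(positive) = 0.5, so the number of positives S ~ Bin(13, 0.5).
Step 4: Two-sided exact p-value = sum of Bin(13,0.5) probabilities at or below the observed probability = 0.581055.
Step 5: alpha = 0.05. fail to reject H0.

n_eff = 13, pos = 8, neg = 5, p = 0.581055, fail to reject H0.


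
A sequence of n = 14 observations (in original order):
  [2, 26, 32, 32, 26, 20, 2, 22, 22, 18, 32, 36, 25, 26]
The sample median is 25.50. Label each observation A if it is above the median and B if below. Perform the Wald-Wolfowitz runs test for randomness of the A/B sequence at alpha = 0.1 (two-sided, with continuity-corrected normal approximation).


Step 1: Compute median = 25.50; label A = above, B = below.
Labels in order: BAAAABBBBBAABA  (n_A = 7, n_B = 7)
Step 2: Count runs R = 6.
Step 3: Under H0 (random ordering), E[R] = 2*n_A*n_B/(n_A+n_B) + 1 = 2*7*7/14 + 1 = 8.0000.
        Var[R] = 2*n_A*n_B*(2*n_A*n_B - n_A - n_B) / ((n_A+n_B)^2 * (n_A+n_B-1)) = 8232/2548 = 3.2308.
        SD[R] = 1.7974.
Step 4: Continuity-corrected z = (R + 0.5 - E[R]) / SD[R] = (6 + 0.5 - 8.0000) / 1.7974 = -0.8345.
Step 5: Two-sided p-value via normal approximation = 2*(1 - Phi(|z|)) = 0.403986.
Step 6: alpha = 0.1. fail to reject H0.

R = 6, z = -0.8345, p = 0.403986, fail to reject H0.


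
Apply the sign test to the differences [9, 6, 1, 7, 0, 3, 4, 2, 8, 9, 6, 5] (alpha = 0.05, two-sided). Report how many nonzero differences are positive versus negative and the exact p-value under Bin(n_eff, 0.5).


Step 1: Discard zero differences. Original n = 12; n_eff = number of nonzero differences = 11.
Nonzero differences (with sign): +9, +6, +1, +7, +3, +4, +2, +8, +9, +6, +5
Step 2: Count signs: positive = 11, negative = 0.
Step 3: Under H0: P(positive) = 0.5, so the number of positives S ~ Bin(11, 0.5).
Step 4: Two-sided exact p-value = sum of Bin(11,0.5) probabilities at or below the observed probability = 0.000977.
Step 5: alpha = 0.05. reject H0.

n_eff = 11, pos = 11, neg = 0, p = 0.000977, reject H0.


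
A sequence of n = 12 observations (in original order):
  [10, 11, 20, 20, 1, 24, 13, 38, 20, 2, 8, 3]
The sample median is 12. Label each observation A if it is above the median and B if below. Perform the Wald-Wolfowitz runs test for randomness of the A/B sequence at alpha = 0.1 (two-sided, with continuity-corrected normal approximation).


Step 1: Compute median = 12; label A = above, B = below.
Labels in order: BBAABAAAABBB  (n_A = 6, n_B = 6)
Step 2: Count runs R = 5.
Step 3: Under H0 (random ordering), E[R] = 2*n_A*n_B/(n_A+n_B) + 1 = 2*6*6/12 + 1 = 7.0000.
        Var[R] = 2*n_A*n_B*(2*n_A*n_B - n_A - n_B) / ((n_A+n_B)^2 * (n_A+n_B-1)) = 4320/1584 = 2.7273.
        SD[R] = 1.6514.
Step 4: Continuity-corrected z = (R + 0.5 - E[R]) / SD[R] = (5 + 0.5 - 7.0000) / 1.6514 = -0.9083.
Step 5: Two-sided p-value via normal approximation = 2*(1 - Phi(|z|)) = 0.363722.
Step 6: alpha = 0.1. fail to reject H0.

R = 5, z = -0.9083, p = 0.363722, fail to reject H0.


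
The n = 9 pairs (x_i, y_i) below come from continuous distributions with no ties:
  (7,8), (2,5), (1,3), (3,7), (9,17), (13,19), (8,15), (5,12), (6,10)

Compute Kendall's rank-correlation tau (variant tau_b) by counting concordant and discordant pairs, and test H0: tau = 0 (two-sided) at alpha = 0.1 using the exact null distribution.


Step 1: Enumerate the 36 unordered pairs (i,j) with i<j and classify each by sign(x_j-x_i) * sign(y_j-y_i).
  (1,2):dx=-5,dy=-3->C; (1,3):dx=-6,dy=-5->C; (1,4):dx=-4,dy=-1->C; (1,5):dx=+2,dy=+9->C
  (1,6):dx=+6,dy=+11->C; (1,7):dx=+1,dy=+7->C; (1,8):dx=-2,dy=+4->D; (1,9):dx=-1,dy=+2->D
  (2,3):dx=-1,dy=-2->C; (2,4):dx=+1,dy=+2->C; (2,5):dx=+7,dy=+12->C; (2,6):dx=+11,dy=+14->C
  (2,7):dx=+6,dy=+10->C; (2,8):dx=+3,dy=+7->C; (2,9):dx=+4,dy=+5->C; (3,4):dx=+2,dy=+4->C
  (3,5):dx=+8,dy=+14->C; (3,6):dx=+12,dy=+16->C; (3,7):dx=+7,dy=+12->C; (3,8):dx=+4,dy=+9->C
  (3,9):dx=+5,dy=+7->C; (4,5):dx=+6,dy=+10->C; (4,6):dx=+10,dy=+12->C; (4,7):dx=+5,dy=+8->C
  (4,8):dx=+2,dy=+5->C; (4,9):dx=+3,dy=+3->C; (5,6):dx=+4,dy=+2->C; (5,7):dx=-1,dy=-2->C
  (5,8):dx=-4,dy=-5->C; (5,9):dx=-3,dy=-7->C; (6,7):dx=-5,dy=-4->C; (6,8):dx=-8,dy=-7->C
  (6,9):dx=-7,dy=-9->C; (7,8):dx=-3,dy=-3->C; (7,9):dx=-2,dy=-5->C; (8,9):dx=+1,dy=-2->D
Step 2: C = 33, D = 3, total pairs = 36.
Step 3: tau = (C - D)/(n(n-1)/2) = (33 - 3)/36 = 0.833333.
Step 4: Exact two-sided p-value (enumerate n! = 362880 permutations of y under H0): p = 0.000854.
Step 5: alpha = 0.1. reject H0.

tau_b = 0.8333 (C=33, D=3), p = 0.000854, reject H0.


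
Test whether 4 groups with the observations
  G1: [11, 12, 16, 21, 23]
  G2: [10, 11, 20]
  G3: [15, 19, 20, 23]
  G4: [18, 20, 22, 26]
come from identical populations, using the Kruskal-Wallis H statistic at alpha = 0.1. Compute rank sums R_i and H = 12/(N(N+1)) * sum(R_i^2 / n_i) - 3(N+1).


Step 1: Combine all N = 16 observations and assign midranks.
sorted (value, group, rank): (10,G2,1), (11,G1,2.5), (11,G2,2.5), (12,G1,4), (15,G3,5), (16,G1,6), (18,G4,7), (19,G3,8), (20,G2,10), (20,G3,10), (20,G4,10), (21,G1,12), (22,G4,13), (23,G1,14.5), (23,G3,14.5), (26,G4,16)
Step 2: Sum ranks within each group.
R_1 = 39 (n_1 = 5)
R_2 = 13.5 (n_2 = 3)
R_3 = 37.5 (n_3 = 4)
R_4 = 46 (n_4 = 4)
Step 3: H = 12/(N(N+1)) * sum(R_i^2/n_i) - 3(N+1)
     = 12/(16*17) * (39^2/5 + 13.5^2/3 + 37.5^2/4 + 46^2/4) - 3*17
     = 0.044118 * 1245.51 - 51
     = 3.949081.
Step 4: Ties present; correction factor C = 1 - 36/(16^3 - 16) = 0.991176. Corrected H = 3.949081 / 0.991176 = 3.984236.
Step 5: Under H0, H ~ chi^2(3); p-value = 0.263171.
Step 6: alpha = 0.1. fail to reject H0.

H = 3.9842, df = 3, p = 0.263171, fail to reject H0.


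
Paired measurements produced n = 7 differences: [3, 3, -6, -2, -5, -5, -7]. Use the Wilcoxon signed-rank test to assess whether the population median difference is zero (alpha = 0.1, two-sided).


Step 1: Drop any zero differences (none here) and take |d_i|.
|d| = [3, 3, 6, 2, 5, 5, 7]
Step 2: Midrank |d_i| (ties get averaged ranks).
ranks: |3|->2.5, |3|->2.5, |6|->6, |2|->1, |5|->4.5, |5|->4.5, |7|->7
Step 3: Attach original signs; sum ranks with positive sign and with negative sign.
W+ = 2.5 + 2.5 = 5
W- = 6 + 1 + 4.5 + 4.5 + 7 = 23
(Check: W+ + W- = 28 should equal n(n+1)/2 = 28.)
Step 4: Test statistic W = min(W+, W-) = 5.
Step 5: Ties in |d|, so use the tie-corrected normal approximation.
        E[W] = n(n+1)/4 = 7*8/4 = 14.
        Tie groups: |d|=3 (t=2), |d|=5 (t=2); sum(t^3 - t) = 12.
        Var[W] = n(n+1)(2n+1)/24 - sum(t^3-t)/48 = 840/24 - 12/48 = 34.75.
        z = (W - E[W]) / sqrt(Var[W]) = (5 - 14) / 5.8949 = -1.5267.
        Two-sided p = 2*Phi(z) = 0.126826.
Step 6: alpha = 0.1. fail to reject H0.

W+ = 5, W- = 23, W = min = 5, p = 0.126826, fail to reject H0.


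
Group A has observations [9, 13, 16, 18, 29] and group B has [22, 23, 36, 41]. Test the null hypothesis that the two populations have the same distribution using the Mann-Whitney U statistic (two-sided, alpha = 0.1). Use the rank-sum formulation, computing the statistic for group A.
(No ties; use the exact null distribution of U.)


Step 1: Combine and sort all 9 observations; assign midranks.
sorted (value, group): (9,X), (13,X), (16,X), (18,X), (22,Y), (23,Y), (29,X), (36,Y), (41,Y)
ranks: 9->1, 13->2, 16->3, 18->4, 22->5, 23->6, 29->7, 36->8, 41->9
Step 2: Rank sum for X: R1 = 1 + 2 + 3 + 4 + 7 = 17.
Step 3: U_X = R1 - n1(n1+1)/2 = 17 - 5*6/2 = 17 - 15 = 2.
       U_Y = n1*n2 - U_X = 20 - 2 = 18.
Step 4: No ties, so the exact null distribution of U (based on enumerating the C(9,5) = 126 equally likely rank assignments) gives the two-sided p-value.
Step 5: p-value = 0.063492; compare to alpha = 0.1. reject H0.

U_X = 2, p = 0.063492, reject H0 at alpha = 0.1.
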